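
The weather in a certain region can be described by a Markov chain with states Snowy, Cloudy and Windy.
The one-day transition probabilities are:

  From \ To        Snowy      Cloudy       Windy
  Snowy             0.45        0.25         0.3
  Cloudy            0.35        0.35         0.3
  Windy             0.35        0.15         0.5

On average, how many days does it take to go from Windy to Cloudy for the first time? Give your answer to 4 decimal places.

Let t(s) be the expected number of days to first reach Cloudy from state s, with t(Cloudy) = 0. Conditioning on the first day:
t(Snowy) = 1 + 0.45·t(Snowy) + 0.3·t(Windy)
t(Windy) = 1 + 0.35·t(Snowy) + 0.5·t(Windy)
Solving: t(Snowy) = 4.7059, t(Windy) = 5.2941.
Expected days from Windy to Cloudy: 5.2941.

5.2941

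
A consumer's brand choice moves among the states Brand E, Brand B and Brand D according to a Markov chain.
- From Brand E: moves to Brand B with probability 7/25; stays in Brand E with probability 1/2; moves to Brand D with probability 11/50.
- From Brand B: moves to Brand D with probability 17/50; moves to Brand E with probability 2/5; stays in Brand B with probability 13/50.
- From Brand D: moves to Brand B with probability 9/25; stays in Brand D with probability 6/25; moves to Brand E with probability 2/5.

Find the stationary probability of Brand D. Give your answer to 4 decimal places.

0.2606

Let the stationary distribution be π with π = πP and π_1 + π_2 + π_3 = 1.
π_1 = 0.5·π_1 + 0.4·π_2 + 0.4·π_3
π_2 = 0.28·π_1 + 0.26·π_2 + 0.36·π_3
Solving with the normalization constraint gives π = (0.4444, 0.2949, 0.2606).
So the stationary probability of Brand D is 0.2606.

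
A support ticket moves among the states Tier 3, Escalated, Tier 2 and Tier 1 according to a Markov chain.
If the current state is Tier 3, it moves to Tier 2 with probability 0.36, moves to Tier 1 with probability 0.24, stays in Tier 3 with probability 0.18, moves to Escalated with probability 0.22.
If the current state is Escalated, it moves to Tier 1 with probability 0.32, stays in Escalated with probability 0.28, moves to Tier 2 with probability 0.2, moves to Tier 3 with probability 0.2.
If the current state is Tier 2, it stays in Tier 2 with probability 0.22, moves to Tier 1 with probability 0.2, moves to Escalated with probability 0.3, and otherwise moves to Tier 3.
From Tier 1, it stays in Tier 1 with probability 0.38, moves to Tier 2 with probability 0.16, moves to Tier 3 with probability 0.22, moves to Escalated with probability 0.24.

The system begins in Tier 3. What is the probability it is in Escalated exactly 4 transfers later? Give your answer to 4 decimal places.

0.2598

Propagate the distribution vector 4 transfers from Tier 3.
After 0 transfers: (1.0000, 0.0000, 0.0000, 0.0000)
After 1 transfer: (0.1800, 0.2200, 0.3600, 0.2400)
After 2 transfers: (0.2300, 0.2668, 0.2264, 0.2768)
After 3 transfers: (0.2190, 0.2597, 0.2303, 0.2910)
After 4 transfers: (0.2199, 0.2598, 0.2280, 0.2923)
P(in Escalated after 4 transfers) = 0.2598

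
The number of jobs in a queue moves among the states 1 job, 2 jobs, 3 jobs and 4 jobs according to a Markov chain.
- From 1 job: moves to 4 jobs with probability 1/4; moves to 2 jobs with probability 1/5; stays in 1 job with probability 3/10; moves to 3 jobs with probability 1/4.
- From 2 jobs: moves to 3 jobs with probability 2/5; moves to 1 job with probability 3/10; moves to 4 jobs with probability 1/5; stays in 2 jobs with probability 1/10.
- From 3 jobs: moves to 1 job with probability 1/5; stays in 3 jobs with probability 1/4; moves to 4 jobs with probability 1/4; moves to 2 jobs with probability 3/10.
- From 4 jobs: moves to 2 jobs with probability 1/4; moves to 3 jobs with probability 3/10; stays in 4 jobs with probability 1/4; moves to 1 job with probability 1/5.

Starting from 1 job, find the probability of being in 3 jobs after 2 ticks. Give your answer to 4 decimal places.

Propagate the distribution vector 2 ticks from 1 job.
After 0 ticks: (1.0000, 0.0000, 0.0000, 0.0000)
After 1 tick: (0.3000, 0.2000, 0.2500, 0.2500)
After 2 ticks: (0.2500, 0.2175, 0.2925, 0.2400)
P(in 3 jobs after 2 ticks) = 0.2925

0.2925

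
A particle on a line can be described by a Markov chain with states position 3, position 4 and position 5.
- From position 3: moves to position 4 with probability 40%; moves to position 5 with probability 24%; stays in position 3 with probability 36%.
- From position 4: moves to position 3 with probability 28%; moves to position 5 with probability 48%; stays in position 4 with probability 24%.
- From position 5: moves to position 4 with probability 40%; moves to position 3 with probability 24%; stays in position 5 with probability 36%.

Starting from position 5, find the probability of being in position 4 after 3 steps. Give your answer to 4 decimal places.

0.3462

Propagate the distribution vector 3 steps from position 5.
After 0 steps: (0.0000, 0.0000, 1.0000)
After 1 step: (0.2400, 0.4000, 0.3600)
After 2 steps: (0.2848, 0.3360, 0.3792)
After 3 steps: (0.2876, 0.3462, 0.3661)
P(in position 4 after 3 steps) = 0.3462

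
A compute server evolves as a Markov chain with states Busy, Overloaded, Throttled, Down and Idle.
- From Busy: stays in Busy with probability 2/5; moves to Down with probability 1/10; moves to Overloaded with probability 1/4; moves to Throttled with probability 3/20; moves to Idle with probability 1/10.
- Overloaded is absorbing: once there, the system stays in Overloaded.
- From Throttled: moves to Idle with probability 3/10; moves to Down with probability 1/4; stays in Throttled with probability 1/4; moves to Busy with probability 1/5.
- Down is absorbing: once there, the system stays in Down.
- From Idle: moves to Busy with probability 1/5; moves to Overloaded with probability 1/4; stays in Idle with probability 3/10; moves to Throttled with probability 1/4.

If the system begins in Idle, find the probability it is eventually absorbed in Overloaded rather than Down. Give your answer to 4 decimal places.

0.7045

Let h(s) be the probability of absorption at Overloaded starting from transient state s. Then h(Overloaded) = 1 and h(Down) = 0. By first-step analysis:
h(Busy) = 0.4·h(Busy) + 0.25·1 + 0.15·h(Throttled) + 0.1·0 + 0.1·h(Idle)
h(Throttled) = 0.2·h(Busy) + 0.25·h(Throttled) + 0.25·0 + 0.3·h(Idle)
h(Idle) = 0.2·h(Busy) + 0.25·1 + 0.25·h(Throttled) + 0.3·h(Idle)
Solving: h(Busy) = 0.6477, h(Throttled) = 0.4545, h(Idle) = 0.7045.
Starting from Idle, the probability is 0.7045.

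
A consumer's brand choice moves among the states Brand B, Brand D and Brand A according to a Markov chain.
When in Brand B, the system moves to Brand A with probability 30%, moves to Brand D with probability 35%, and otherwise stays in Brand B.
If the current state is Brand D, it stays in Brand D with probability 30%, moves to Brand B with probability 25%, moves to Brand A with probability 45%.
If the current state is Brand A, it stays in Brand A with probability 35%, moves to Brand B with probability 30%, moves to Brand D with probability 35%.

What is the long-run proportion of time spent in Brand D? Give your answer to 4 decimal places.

0.3333

Let the stationary distribution be π with π = πP and π_1 + π_2 + π_3 = 1.
π_1 = 0.35·π_1 + 0.25·π_2 + 0.3·π_3
π_2 = 0.35·π_1 + 0.3·π_2 + 0.35·π_3
Solving with the normalization constraint gives π = (0.2982, 0.3333, 0.3684).
So the stationary probability of Brand D is 0.3333.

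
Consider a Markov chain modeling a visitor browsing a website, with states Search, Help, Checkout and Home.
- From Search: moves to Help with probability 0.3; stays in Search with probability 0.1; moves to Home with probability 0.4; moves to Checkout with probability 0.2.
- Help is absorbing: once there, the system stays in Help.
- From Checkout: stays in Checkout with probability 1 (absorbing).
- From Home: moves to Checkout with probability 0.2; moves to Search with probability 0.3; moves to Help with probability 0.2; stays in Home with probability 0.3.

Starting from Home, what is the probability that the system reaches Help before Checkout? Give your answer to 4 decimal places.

Let h(s) be the probability of absorption at Help starting from transient state s. Then h(Help) = 1 and h(Checkout) = 0. By first-step analysis:
h(Search) = 0.1·h(Search) + 0.3·1 + 0.2·0 + 0.4·h(Home)
h(Home) = 0.3·h(Search) + 0.2·1 + 0.2·0 + 0.3·h(Home)
Solving: h(Search) = 0.5686, h(Home) = 0.5294.
Starting from Home, the probability is 0.5294.

0.5294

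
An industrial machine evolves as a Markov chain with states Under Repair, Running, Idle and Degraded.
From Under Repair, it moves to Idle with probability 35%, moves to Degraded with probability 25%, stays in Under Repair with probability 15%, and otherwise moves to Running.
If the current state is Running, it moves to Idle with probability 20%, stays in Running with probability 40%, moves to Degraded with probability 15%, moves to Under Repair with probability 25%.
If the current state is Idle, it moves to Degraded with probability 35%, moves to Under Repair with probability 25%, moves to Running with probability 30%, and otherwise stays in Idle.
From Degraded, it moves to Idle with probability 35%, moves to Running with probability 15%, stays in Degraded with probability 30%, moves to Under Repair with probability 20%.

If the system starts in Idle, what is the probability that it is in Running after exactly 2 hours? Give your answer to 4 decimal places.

Propagate the distribution vector 2 hours from Idle.
After 0 hours: (0.0000, 0.0000, 1.0000, 0.0000)
After 1 hour: (0.2500, 0.3000, 0.1000, 0.3500)
After 2 hours: (0.2075, 0.2650, 0.2800, 0.2475)
P(in Running after 2 hours) = 0.2650

0.2650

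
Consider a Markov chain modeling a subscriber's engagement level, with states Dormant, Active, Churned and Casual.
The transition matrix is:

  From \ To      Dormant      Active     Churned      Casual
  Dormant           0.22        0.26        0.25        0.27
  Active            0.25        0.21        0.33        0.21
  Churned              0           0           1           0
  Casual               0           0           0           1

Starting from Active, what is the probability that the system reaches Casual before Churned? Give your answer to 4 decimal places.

Let h(s) be the probability of absorption at Casual starting from transient state s. Then h(Casual) = 1 and h(Churned) = 0. By first-step analysis:
h(Dormant) = 0.22·h(Dormant) + 0.26·h(Active) + 0.25·0 + 0.27·1
h(Active) = 0.25·h(Dormant) + 0.21·h(Active) + 0.33·0 + 0.21·1
Solving: h(Dormant) = 0.4860, h(Active) = 0.4196.
Starting from Active, the probability is 0.4196.

0.4196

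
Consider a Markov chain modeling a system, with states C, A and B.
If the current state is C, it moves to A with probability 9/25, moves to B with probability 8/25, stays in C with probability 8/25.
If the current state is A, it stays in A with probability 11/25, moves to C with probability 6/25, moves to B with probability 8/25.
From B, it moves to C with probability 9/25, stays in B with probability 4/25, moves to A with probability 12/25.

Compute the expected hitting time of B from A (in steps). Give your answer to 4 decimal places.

3.1250

Let t(s) be the expected number of steps to first reach B from state s, with t(B) = 0. Conditioning on the first step:
t(C) = 1 + 0.32·t(C) + 0.36·t(A)
t(A) = 1 + 0.24·t(C) + 0.44·t(A)
Solving: t(C) = 3.1250, t(A) = 3.1250.
Expected steps from A to B: 3.1250.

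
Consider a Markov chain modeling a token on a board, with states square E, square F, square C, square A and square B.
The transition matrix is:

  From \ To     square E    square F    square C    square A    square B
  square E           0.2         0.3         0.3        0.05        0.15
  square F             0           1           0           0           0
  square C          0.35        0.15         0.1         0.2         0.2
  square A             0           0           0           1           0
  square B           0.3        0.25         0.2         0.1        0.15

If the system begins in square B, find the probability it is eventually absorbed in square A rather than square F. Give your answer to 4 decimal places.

0.3047

Let h(s) be the probability of absorption at square A starting from transient state s. Then h(square A) = 1 and h(square F) = 0. By first-step analysis:
h(square E) = 0.2·h(square E) + 0.3·0 + 0.3·h(square C) + 0.05·1 + 0.15·h(square B)
h(square C) = 0.35·h(square E) + 0.15·0 + 0.1·h(square C) + 0.2·1 + 0.2·h(square B)
h(square B) = 0.3·h(square E) + 0.25·0 + 0.2·h(square C) + 0.1·1 + 0.15·h(square B)
Solving: h(square E) = 0.2673, h(square C) = 0.3939, h(square B) = 0.3047.
Starting from square B, the probability is 0.3047.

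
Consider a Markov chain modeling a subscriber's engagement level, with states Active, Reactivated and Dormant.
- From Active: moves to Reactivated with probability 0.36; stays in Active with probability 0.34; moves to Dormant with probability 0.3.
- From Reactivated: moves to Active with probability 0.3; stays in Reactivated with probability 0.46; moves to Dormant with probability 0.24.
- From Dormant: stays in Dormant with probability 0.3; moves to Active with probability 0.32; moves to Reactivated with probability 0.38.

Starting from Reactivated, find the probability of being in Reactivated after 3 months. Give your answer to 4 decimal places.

0.4065

Propagate the distribution vector 3 months from Reactivated.
After 0 months: (0.0000, 1.0000, 0.0000)
After 1 month: (0.3000, 0.4600, 0.2400)
After 2 months: (0.3168, 0.4108, 0.2724)
After 3 months: (0.3181, 0.4065, 0.2754)
P(in Reactivated after 3 months) = 0.4065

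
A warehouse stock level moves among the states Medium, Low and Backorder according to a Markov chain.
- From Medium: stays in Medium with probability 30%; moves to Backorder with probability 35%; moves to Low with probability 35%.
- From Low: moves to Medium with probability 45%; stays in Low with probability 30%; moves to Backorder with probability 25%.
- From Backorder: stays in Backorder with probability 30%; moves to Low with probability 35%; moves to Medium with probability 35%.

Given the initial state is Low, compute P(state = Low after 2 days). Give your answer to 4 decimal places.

Sum over the intermediate state after 1 day:
P = P(Low→Medium)·P(Medium→Low) + P(Low→Low)·P(Low→Low) + P(Low→Backorder)·P(Backorder→Low)
  = 0.45×0.35 + 0.3×0.3 + 0.25×0.35
  = 0.1575 + 0.0900 + 0.0875 = 0.3350

0.3350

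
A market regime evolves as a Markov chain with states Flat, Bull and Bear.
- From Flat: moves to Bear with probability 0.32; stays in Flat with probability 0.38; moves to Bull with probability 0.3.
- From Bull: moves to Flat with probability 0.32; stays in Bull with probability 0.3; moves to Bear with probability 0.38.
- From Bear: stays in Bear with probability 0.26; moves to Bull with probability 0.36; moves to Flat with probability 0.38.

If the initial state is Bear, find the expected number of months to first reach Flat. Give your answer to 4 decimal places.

Let t(s) be the expected number of months to first reach Flat from state s, with t(Flat) = 0. Conditioning on the first month:
t(Bull) = 1 + 0.3·t(Bull) + 0.38·t(Bear)
t(Bear) = 1 + 0.36·t(Bull) + 0.26·t(Bear)
Solving: t(Bull) = 2.9381, t(Bear) = 2.7807.
Expected months from Bear to Flat: 2.7807.

2.7807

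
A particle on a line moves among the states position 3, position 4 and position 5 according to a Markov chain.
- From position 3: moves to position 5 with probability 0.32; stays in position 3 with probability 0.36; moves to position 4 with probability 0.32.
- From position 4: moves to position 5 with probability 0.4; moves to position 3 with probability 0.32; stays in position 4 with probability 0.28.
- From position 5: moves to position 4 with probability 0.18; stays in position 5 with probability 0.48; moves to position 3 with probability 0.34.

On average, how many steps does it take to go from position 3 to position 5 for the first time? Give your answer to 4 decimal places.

2.9018

Let t(s) be the expected number of steps to first reach position 5 from state s, with t(position 5) = 0. Conditioning on the first step:
t(position 3) = 1 + 0.36·t(position 3) + 0.32·t(position 4)
t(position 4) = 1 + 0.32·t(position 3) + 0.28·t(position 4)
Solving: t(position 3) = 2.9018, t(position 4) = 2.6786.
Expected steps from position 3 to position 5: 2.9018.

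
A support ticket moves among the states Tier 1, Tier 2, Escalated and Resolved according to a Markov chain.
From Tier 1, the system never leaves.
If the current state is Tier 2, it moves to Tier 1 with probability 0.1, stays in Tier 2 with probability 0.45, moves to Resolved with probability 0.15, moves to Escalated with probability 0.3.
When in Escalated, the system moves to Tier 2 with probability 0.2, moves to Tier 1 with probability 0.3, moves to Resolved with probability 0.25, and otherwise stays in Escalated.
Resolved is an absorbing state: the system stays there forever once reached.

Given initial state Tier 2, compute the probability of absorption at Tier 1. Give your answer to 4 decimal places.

0.4681

Let h(s) be the probability of absorption at Tier 1 starting from transient state s. Then h(Tier 1) = 1 and h(Resolved) = 0. By first-step analysis:
h(Tier 2) = 0.1·1 + 0.45·h(Tier 2) + 0.3·h(Escalated) + 0.15·0
h(Escalated) = 0.3·1 + 0.2·h(Tier 2) + 0.25·h(Escalated) + 0.25·0
Solving: h(Tier 2) = 0.4681, h(Escalated) = 0.5248.
Starting from Tier 2, the probability is 0.4681.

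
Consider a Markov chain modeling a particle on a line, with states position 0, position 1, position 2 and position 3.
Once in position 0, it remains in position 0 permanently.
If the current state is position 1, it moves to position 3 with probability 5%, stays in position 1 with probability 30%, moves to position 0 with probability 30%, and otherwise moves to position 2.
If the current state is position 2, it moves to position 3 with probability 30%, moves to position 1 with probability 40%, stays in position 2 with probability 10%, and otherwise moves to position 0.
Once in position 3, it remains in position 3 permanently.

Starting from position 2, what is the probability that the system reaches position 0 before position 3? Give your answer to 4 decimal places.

0.5306

Let h(s) be the probability of absorption at position 0 starting from transient state s. Then h(position 0) = 1 and h(position 3) = 0. By first-step analysis:
h(position 1) = 0.3·1 + 0.3·h(position 1) + 0.35·h(position 2) + 0.05·0
h(position 2) = 0.2·1 + 0.4·h(position 1) + 0.1·h(position 2) + 0.3·0
Solving: h(position 1) = 0.6939, h(position 2) = 0.5306.
Starting from position 2, the probability is 0.5306.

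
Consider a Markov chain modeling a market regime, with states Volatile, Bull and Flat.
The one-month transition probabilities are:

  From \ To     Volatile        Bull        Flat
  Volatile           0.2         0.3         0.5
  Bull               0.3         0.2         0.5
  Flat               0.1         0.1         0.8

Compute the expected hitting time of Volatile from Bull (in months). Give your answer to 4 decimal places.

6.3636

Let t(s) be the expected number of months to first reach Volatile from state s, with t(Volatile) = 0. Conditioning on the first month:
t(Bull) = 1 + 0.2·t(Bull) + 0.5·t(Flat)
t(Flat) = 1 + 0.1·t(Bull) + 0.8·t(Flat)
Solving: t(Bull) = 6.3636, t(Flat) = 8.1818.
Expected months from Bull to Volatile: 6.3636.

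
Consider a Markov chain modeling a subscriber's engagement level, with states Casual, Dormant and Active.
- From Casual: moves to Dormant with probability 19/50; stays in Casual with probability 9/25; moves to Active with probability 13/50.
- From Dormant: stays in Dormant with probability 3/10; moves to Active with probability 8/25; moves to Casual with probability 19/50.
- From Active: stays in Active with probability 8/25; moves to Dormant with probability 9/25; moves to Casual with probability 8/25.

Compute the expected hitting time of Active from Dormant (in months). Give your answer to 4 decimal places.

3.3597

Let t(s) be the expected number of months to first reach Active from state s, with t(Active) = 0. Conditioning on the first month:
t(Casual) = 1 + 0.36·t(Casual) + 0.38·t(Dormant)
t(Dormant) = 1 + 0.38·t(Casual) + 0.3·t(Dormant)
Solving: t(Casual) = 3.5573, t(Dormant) = 3.3597.
Expected months from Dormant to Active: 3.3597.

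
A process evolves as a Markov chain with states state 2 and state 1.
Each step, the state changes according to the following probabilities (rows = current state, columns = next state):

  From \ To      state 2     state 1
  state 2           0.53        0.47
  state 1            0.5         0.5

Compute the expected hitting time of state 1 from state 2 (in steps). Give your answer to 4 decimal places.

Let t(s) be the expected number of steps to first reach state 1 from state s, with t(state 1) = 0. Conditioning on the first step:
t(state 2) = 1 + 0.53·t(state 2)
Solving: t(state 2) = 2.1277.
Expected steps from state 2 to state 1: 2.1277.

2.1277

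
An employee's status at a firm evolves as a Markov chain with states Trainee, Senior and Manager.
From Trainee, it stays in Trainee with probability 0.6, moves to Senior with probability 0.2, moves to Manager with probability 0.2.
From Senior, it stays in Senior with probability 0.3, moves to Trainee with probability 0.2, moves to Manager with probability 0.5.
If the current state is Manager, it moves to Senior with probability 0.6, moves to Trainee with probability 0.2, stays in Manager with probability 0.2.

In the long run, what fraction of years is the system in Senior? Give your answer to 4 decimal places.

Let the stationary distribution be π with π = πP and π_1 + π_2 + π_3 = 1.
π_1 = 0.6·π_1 + 0.2·π_2 + 0.2·π_3
π_2 = 0.2·π_1 + 0.3·π_2 + 0.6·π_3
Solving with the normalization constraint gives π = (0.3333, 0.3590, 0.3077).
So the stationary probability of Senior is 0.3590.

0.3590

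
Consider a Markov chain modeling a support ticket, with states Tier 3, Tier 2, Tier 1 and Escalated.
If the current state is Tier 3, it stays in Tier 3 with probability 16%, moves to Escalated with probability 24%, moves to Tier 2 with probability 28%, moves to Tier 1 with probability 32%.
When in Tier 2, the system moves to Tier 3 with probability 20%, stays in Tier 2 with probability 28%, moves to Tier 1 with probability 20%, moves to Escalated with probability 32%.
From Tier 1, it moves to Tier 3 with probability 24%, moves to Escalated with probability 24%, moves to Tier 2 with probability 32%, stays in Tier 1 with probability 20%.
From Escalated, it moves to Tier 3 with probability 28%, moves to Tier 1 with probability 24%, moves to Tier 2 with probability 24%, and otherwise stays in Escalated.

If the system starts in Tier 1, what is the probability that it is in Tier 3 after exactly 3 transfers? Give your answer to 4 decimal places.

Propagate the distribution vector 3 transfers from Tier 1.
After 0 transfers: (0.0000, 0.0000, 1.0000, 0.0000)
After 1 transfer: (0.2400, 0.3200, 0.2000, 0.2400)
After 2 transfers: (0.2176, 0.2784, 0.2384, 0.2656)
After 3 transfers: (0.2221, 0.2789, 0.2367, 0.2623)
P(in Tier 3 after 3 transfers) = 0.2221

0.2221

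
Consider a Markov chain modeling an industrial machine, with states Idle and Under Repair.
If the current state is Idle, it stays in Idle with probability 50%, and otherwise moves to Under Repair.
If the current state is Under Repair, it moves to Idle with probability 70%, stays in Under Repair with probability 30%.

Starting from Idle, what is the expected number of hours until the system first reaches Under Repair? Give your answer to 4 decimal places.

Let t(s) be the expected number of hours to first reach Under Repair from state s, with t(Under Repair) = 0. Conditioning on the first hour:
t(Idle) = 1 + 0.5·t(Idle)
Solving: t(Idle) = 2.0000.
Expected hours from Idle to Under Repair: 2.0000.

2.0000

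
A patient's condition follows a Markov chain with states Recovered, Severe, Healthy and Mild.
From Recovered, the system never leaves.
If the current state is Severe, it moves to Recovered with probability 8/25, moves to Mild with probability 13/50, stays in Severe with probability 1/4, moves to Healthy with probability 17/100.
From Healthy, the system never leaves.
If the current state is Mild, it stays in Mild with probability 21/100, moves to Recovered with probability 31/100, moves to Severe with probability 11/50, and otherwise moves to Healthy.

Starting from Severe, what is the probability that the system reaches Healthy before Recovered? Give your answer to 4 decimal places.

0.3772

Let h(s) be the probability of absorption at Healthy starting from transient state s. Then h(Healthy) = 1 and h(Recovered) = 0. By first-step analysis:
h(Severe) = 0.32·0 + 0.25·h(Severe) + 0.17·1 + 0.26·h(Mild)
h(Mild) = 0.31·0 + 0.22·h(Severe) + 0.26·1 + 0.21·h(Mild)
Solving: h(Severe) = 0.3772, h(Mild) = 0.4341.
Starting from Severe, the probability is 0.3772.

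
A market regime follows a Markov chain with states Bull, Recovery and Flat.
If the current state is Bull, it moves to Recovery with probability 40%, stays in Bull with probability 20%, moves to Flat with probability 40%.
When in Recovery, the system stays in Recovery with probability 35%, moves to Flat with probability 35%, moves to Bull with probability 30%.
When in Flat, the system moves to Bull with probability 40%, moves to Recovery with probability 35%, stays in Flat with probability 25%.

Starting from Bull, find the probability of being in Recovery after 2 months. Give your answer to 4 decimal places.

Sum over the intermediate state after 1 month:
P = P(Bull→Bull)·P(Bull→Recovery) + P(Bull→Recovery)·P(Recovery→Recovery) + P(Bull→Flat)·P(Flat→Recovery)
  = 0.2×0.4 + 0.4×0.35 + 0.4×0.35
  = 0.0800 + 0.1400 + 0.1400 = 0.3600

0.3600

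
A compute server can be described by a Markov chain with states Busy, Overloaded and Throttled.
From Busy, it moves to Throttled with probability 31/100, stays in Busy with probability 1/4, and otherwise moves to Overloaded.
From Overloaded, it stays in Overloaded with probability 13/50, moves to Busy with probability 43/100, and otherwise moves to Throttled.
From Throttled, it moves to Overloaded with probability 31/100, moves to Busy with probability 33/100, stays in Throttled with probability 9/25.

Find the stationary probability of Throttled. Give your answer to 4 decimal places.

0.3263

Let the stationary distribution be π with π = πP and π_1 + π_2 + π_3 = 1.
π_1 = 0.25·π_1 + 0.43·π_2 + 0.33·π_3
π_2 = 0.44·π_1 + 0.26·π_2 + 0.31·π_3
Solving with the normalization constraint gives π = (0.3368, 0.3369, 0.3263).
So the stationary probability of Throttled is 0.3263.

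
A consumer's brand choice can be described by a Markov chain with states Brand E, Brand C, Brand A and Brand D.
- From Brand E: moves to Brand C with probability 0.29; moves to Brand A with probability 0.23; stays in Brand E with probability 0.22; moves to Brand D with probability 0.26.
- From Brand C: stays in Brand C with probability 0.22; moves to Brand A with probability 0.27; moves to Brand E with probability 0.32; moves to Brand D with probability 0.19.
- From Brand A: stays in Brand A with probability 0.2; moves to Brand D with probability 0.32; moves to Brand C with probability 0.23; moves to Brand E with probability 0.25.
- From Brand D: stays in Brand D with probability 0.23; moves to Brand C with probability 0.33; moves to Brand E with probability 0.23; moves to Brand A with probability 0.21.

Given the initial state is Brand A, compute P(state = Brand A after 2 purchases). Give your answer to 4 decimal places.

Propagate the distribution vector 2 purchases from Brand A.
After 0 purchases: (0.0000, 0.0000, 1.0000, 0.0000)
After 1 purchase: (0.2500, 0.2300, 0.2000, 0.3200)
After 2 purchases: (0.2522, 0.2747, 0.2268, 0.2463)
P(in Brand A after 2 purchases) = 0.2268

0.2268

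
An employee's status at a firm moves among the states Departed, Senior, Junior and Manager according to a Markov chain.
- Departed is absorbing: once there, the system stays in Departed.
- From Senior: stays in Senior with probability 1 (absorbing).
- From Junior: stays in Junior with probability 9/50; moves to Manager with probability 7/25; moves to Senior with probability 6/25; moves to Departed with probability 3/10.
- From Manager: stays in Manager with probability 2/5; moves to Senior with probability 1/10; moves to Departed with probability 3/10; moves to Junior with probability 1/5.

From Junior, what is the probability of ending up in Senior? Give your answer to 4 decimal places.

Let h(s) be the probability of absorption at Senior starting from transient state s. Then h(Senior) = 1 and h(Departed) = 0. By first-step analysis:
h(Junior) = 0.3·0 + 0.24·1 + 0.18·h(Junior) + 0.28·h(Manager)
h(Manager) = 0.3·0 + 0.1·1 + 0.2·h(Junior) + 0.4·h(Manager)
Solving: h(Junior) = 0.3945, h(Manager) = 0.2982.
Starting from Junior, the probability is 0.3945.

0.3945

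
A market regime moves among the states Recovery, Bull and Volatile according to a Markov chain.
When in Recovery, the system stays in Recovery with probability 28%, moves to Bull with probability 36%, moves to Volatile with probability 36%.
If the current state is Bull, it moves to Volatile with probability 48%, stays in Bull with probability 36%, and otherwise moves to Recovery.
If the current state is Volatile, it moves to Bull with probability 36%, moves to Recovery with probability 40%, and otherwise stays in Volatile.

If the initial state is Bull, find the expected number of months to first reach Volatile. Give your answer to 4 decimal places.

Let t(s) be the expected number of months to first reach Volatile from state s, with t(Volatile) = 0. Conditioning on the first month:
t(Recovery) = 1 + 0.28·t(Recovery) + 0.36·t(Bull)
t(Bull) = 1 + 0.16·t(Recovery) + 0.36·t(Bull)
Solving: t(Recovery) = 2.4802, t(Bull) = 2.1825.
Expected months from Bull to Volatile: 2.1825.

2.1825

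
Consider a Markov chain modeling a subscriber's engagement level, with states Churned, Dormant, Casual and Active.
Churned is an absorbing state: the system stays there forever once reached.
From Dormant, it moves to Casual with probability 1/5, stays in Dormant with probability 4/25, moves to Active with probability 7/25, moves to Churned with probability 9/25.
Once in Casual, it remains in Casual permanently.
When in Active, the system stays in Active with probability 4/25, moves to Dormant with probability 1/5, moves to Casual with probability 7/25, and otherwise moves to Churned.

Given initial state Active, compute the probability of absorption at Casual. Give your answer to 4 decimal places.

Let h(s) be the probability of absorption at Casual starting from transient state s. Then h(Casual) = 1 and h(Churned) = 0. By first-step analysis:
h(Dormant) = 0.36·0 + 0.16·h(Dormant) + 0.2·1 + 0.28·h(Active)
h(Active) = 0.36·0 + 0.2·h(Dormant) + 0.28·1 + 0.16·h(Active)
Solving: h(Dormant) = 0.3793, h(Active) = 0.4236.
Starting from Active, the probability is 0.4236.

0.4236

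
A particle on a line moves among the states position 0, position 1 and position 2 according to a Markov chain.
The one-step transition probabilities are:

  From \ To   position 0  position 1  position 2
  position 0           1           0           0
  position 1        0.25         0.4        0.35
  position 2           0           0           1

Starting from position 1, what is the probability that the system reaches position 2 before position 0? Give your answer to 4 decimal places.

0.5833

Let h(s) be the probability of absorption at position 2 starting from transient state s. Then h(position 2) = 1 and h(position 0) = 0. By first-step analysis:
h(position 1) = 0.25·0 + 0.4·h(position 1) + 0.35·1
Solving: h(position 1) = 0.5833.
Starting from position 1, the probability is 0.5833.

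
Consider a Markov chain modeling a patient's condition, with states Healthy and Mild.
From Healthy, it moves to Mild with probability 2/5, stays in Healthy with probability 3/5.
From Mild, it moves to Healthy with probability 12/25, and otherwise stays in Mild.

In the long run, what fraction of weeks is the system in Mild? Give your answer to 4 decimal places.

Let the stationary distribution be π with π = πP and π_1 + π_2 = 1.
π_1 = 0.6·π_1 + 0.48·π_2
Solving with the normalization constraint gives π = (0.5455, 0.4545).
So the stationary probability of Mild is 0.4545.

0.4545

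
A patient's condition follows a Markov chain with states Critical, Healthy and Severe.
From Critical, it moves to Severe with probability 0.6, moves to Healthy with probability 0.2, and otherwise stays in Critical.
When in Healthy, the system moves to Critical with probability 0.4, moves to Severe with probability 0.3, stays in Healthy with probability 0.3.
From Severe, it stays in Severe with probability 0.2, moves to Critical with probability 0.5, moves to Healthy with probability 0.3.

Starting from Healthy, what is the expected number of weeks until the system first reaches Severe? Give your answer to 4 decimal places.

2.5000

Let t(s) be the expected number of weeks to first reach Severe from state s, with t(Severe) = 0. Conditioning on the first week:
t(Critical) = 1 + 0.2·t(Critical) + 0.2·t(Healthy)
t(Healthy) = 1 + 0.4·t(Critical) + 0.3·t(Healthy)
Solving: t(Critical) = 1.8750, t(Healthy) = 2.5000.
Expected weeks from Healthy to Severe: 2.5000.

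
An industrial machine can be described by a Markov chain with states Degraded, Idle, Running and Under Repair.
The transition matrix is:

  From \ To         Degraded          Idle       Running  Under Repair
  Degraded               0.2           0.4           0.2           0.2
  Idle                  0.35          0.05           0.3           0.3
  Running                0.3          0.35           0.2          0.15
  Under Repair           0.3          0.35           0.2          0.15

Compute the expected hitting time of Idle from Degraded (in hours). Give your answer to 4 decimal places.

2.6250

Let t(s) be the expected number of hours to first reach Idle from state s, with t(Idle) = 0. Conditioning on the first hour:
t(Degraded) = 1 + 0.2·t(Degraded) + 0.2·t(Running) + 0.2·t(Under Repair)
t(Running) = 1 + 0.3·t(Degraded) + 0.2·t(Running) + 0.15·t(Under Repair)
t(Under Repair) = 1 + 0.3·t(Degraded) + 0.2·t(Running) + 0.15·t(Under Repair)
Solving: t(Degraded) = 2.6250, t(Running) = 2.7500, t(Under Repair) = 2.7500.
Expected hours from Degraded to Idle: 2.6250.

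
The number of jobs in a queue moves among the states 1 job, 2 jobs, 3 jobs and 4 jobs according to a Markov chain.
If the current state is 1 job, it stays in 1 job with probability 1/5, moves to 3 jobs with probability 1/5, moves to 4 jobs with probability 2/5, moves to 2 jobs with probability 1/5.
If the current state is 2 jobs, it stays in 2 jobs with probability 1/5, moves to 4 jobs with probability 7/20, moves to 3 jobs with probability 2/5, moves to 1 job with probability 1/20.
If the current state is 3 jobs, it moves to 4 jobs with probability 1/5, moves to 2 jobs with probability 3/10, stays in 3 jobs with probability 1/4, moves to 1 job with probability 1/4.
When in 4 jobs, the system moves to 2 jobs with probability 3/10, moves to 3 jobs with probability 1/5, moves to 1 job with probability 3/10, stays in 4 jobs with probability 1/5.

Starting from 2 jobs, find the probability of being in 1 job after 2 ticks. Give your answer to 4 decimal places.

Propagate the distribution vector 2 ticks from 2 jobs.
After 0 ticks: (0.0000, 1.0000, 0.0000, 0.0000)
After 1 tick: (0.0500, 0.2000, 0.4000, 0.3500)
After 2 ticks: (0.2250, 0.2750, 0.2600, 0.2400)
P(in 1 job after 2 ticks) = 0.2250

0.2250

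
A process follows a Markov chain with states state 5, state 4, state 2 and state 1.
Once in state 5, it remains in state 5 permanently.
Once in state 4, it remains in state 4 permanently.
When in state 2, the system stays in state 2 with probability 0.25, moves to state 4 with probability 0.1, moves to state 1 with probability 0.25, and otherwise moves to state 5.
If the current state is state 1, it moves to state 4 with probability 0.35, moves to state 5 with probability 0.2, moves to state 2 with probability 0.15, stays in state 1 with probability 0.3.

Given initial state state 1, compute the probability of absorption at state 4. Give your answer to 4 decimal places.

Let h(s) be the probability of absorption at state 4 starting from transient state s. Then h(state 4) = 1 and h(state 5) = 0. By first-step analysis:
h(state 2) = 0.4·0 + 0.1·1 + 0.25·h(state 2) + 0.25·h(state 1)
h(state 1) = 0.2·0 + 0.35·1 + 0.15·h(state 2) + 0.3·h(state 1)
Solving: h(state 2) = 0.3231, h(state 1) = 0.5692.
Starting from state 1, the probability is 0.5692.

0.5692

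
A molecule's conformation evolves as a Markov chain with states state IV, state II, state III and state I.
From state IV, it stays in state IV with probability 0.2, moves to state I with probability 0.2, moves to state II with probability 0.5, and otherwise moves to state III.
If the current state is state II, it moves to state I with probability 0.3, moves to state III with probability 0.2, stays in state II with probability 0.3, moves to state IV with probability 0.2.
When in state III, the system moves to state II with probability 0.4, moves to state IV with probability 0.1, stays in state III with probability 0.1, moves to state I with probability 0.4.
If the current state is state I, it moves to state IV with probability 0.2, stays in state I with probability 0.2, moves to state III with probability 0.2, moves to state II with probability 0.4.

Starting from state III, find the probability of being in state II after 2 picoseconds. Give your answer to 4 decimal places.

0.3700

Propagate the distribution vector 2 picoseconds from state III.
After 0 picoseconds: (0.0000, 0.0000, 1.0000, 0.0000)
After 1 picosecond: (0.1000, 0.4000, 0.1000, 0.4000)
After 2 picoseconds: (0.1900, 0.3700, 0.1800, 0.2600)
P(in state II after 2 picoseconds) = 0.3700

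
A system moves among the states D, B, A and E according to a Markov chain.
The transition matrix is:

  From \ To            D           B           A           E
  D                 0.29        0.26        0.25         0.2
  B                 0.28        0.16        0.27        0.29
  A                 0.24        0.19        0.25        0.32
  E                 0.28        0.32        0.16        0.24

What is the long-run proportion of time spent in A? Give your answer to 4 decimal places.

0.2314

Let the stationary distribution be π with π = πP and π_1 + π_2 + π_3 + π_4 = 1.
π_1 = 0.29·π_1 + 0.28·π_2 + 0.24·π_3 + 0.28·π_4
π_2 = 0.26·π_1 + 0.16·π_2 + 0.19·π_3 + 0.32·π_4
π_3 = 0.25·π_1 + 0.27·π_2 + 0.25·π_3 + 0.16·π_4
Solving with the normalization constraint gives π = (0.2735, 0.2358, 0.2314, 0.2594).
So the stationary probability of A is 0.2314.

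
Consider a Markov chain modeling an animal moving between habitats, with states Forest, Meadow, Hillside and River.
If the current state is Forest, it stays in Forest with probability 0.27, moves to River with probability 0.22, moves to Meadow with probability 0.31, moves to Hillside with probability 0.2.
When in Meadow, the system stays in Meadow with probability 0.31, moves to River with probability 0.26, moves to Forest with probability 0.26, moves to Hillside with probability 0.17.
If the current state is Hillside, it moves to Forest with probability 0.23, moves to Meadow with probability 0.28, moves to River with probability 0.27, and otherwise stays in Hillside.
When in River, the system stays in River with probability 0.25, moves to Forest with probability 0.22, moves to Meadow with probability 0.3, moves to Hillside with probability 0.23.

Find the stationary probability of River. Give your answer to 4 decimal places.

0.2497

Let the stationary distribution be π with π = πP and π_1 + π_2 + π_3 + π_4 = 1.
π_1 = 0.27·π_1 + 0.26·π_2 + 0.23·π_3 + 0.22·π_4
π_2 = 0.31·π_1 + 0.31·π_2 + 0.28·π_3 + 0.3·π_4
π_3 = 0.2·π_1 + 0.17·π_2 + 0.22·π_3 + 0.23·π_4
Solving with the normalization constraint gives π = (0.2464, 0.3014, 0.2025, 0.2497).
So the stationary probability of River is 0.2497.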